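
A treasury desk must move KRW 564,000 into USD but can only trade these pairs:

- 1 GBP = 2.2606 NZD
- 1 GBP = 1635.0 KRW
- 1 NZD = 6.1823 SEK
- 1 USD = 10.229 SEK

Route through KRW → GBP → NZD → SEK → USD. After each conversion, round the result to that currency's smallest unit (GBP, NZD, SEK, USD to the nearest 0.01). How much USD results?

KRW 564,000 ÷ 1635.0 = GBP 344.95
GBP 344.95 × 2.2606 = NZD 779.79
NZD 779.79 × 6.1823 = SEK 4,820.90
SEK 4,820.90 ÷ 10.229 = USD 471.30

USD 471.30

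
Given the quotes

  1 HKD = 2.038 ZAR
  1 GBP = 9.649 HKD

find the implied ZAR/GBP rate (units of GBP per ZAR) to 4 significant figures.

1 ZAR ÷ 2.038 = 0.490677 HKD
0.490677 HKD ÷ 9.649 = 0.0508526 GBP

ZAR/GBP = 0.05085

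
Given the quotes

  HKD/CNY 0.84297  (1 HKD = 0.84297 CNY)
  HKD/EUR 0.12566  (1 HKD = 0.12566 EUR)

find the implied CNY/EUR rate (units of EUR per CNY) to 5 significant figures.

CNY/EUR = 0.14907

1 CNY ÷ 0.84297 = 1.18628 HKD
1.18628 HKD × 0.12566 = 0.149068 EUR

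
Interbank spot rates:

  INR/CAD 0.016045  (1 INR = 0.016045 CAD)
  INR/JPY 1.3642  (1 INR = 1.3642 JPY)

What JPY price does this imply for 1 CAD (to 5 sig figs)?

1 CAD ÷ 0.016045 = 62.3247 INR
62.3247 INR × 1.3642 = 85.0234 JPY

CAD/JPY = 85.023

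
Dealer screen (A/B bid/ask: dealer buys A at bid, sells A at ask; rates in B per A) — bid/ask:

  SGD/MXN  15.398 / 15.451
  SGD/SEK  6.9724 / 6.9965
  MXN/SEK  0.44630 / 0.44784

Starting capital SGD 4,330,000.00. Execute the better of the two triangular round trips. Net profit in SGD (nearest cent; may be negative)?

Net profit: SGD 33,055.29

Best loop SGD → SEK → MXN → SGD:
SGD 4,330,000.00 × 6.9724 (sell SGD at bid) = SEK 30,190,492.00
SEK 30,190,492.00 ÷ 0.44784 (buy MXN at ask) = MXN 67,413,567.35
MXN 67,413,567.35 ÷ 15.451 (buy SGD at ask) = SGD 4,363,055.29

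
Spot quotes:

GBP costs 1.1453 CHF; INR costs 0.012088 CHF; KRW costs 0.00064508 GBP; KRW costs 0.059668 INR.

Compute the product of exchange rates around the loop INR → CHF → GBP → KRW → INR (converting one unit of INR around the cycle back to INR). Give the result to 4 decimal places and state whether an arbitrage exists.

0.9763 (arbitrage exists)

Around INR → CHF → GBP → KRW → INR: 1 × 0.012088 ÷ 1.1453 ÷ 0.00064508 × 0.059668 = 0.976255
Product < 1; profitable direction is INR → KRW → GBP → CHF → INR.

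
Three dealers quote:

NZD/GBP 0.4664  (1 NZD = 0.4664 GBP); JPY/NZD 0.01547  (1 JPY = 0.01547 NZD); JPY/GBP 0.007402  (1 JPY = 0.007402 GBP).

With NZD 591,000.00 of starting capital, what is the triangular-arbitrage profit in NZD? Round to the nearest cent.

Profit: NZD 15,300.19

Profitable loop is NZD → JPY → GBP → NZD:
NZD 591,000.00 ÷ 0.01547 = JPY 38,202,973
JPY 38,202,973 × 0.007402 = GBP 282,778.41
GBP 282,778.41 ÷ 0.4664 = NZD 606,300.19
Profit = NZD 606,300.19 − NZD 591,000.00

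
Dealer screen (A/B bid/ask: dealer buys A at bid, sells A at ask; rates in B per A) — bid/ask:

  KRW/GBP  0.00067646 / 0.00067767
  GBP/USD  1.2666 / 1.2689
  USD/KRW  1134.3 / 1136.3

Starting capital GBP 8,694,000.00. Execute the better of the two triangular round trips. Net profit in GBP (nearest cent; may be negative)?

Best loop GBP → KRW → USD → GBP:
GBP 8,694,000.00 ÷ 0.00067767 (buy KRW at ask) = KRW 12,829,253,176
KRW 12,829,253,176 ÷ 1136.3 (buy USD at ask) = USD 11,290,375.06
USD 11,290,375.06 ÷ 1.2689 (buy GBP at ask) = GBP 8,897,765.83

Net profit: GBP 203,765.83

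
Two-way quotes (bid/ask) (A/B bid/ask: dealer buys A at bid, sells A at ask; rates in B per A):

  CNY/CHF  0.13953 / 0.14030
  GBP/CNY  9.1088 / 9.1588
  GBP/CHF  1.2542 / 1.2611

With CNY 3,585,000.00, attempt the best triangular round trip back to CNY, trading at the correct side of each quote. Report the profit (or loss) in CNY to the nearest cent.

Best loop CNY → CHF → GBP → CNY:
CNY 3,585,000.00 × 0.13953 (sell CNY at bid) = CHF 500,215.05
CHF 500,215.05 ÷ 1.2611 (buy GBP at ask) = GBP 396,649.79
GBP 396,649.79 × 9.1088 (sell GBP at bid) = CNY 3,613,003.61

Net profit: CNY 28,003.61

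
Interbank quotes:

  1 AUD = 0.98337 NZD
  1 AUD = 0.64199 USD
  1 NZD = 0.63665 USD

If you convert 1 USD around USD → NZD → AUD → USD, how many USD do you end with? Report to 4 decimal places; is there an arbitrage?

1.0254 (arbitrage exists)

Around USD → NZD → AUD → USD: 1 ÷ 0.63665 ÷ 0.98337 × 0.64199 = 1.025441
Product > 1; profitable direction is USD → NZD → AUD → USD.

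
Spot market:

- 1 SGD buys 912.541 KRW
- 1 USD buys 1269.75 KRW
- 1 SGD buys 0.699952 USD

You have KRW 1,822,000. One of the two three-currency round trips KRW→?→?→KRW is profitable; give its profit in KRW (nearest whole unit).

Profitable loop is KRW → USD → SGD → KRW:
KRW 1,822,000 ÷ 1269.75 = USD 1,434.93
USD 1,434.93 ÷ 0.699952 = SGD 2,050.04
SGD 2,050.04 × 912.541 = KRW 1,870,744
Profit = KRW 1,870,744 − KRW 1,822,000

Profit: KRW 48,744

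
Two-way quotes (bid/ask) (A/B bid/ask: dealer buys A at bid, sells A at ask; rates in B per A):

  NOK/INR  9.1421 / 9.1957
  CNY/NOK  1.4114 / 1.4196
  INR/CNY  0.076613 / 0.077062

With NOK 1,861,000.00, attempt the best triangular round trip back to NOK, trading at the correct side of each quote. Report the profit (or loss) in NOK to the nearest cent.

Net result: NOK -11,069.93 (no profitable arbitrage after spreads)

Best loop NOK → CNY → INR → NOK:
NOK 1,861,000.00 ÷ 1.4196 (buy CNY at ask) = CNY 1,310,932.66
CNY 1,310,932.66 ÷ 0.077062 (buy INR at ask) = INR 17,011,401.95
INR 17,011,401.95 ÷ 9.1957 (buy NOK at ask) = NOK 1,849,930.07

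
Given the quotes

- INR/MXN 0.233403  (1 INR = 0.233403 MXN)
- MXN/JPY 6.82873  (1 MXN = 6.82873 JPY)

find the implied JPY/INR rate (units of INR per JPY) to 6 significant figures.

1 JPY ÷ 6.82873 = 0.14644 MXN
0.14644 MXN ÷ 0.233403 = 0.627413 INR

JPY/INR = 0.627413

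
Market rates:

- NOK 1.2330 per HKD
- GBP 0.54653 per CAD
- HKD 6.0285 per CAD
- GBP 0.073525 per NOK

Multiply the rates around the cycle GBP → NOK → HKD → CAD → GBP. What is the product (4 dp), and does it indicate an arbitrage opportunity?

1.0000 (no arbitrage)

Around GBP → NOK → HKD → CAD → GBP: 1 ÷ 0.073525 ÷ 1.2330 ÷ 6.0285 × 0.54653 = 1.000015
Product ≈ 1 (deviation 0.002%, within rounding noise).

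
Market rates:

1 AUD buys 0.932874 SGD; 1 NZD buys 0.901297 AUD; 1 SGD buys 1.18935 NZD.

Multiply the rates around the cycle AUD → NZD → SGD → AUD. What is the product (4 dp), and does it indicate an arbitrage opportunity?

1.0000 (no arbitrage)

Around AUD → NZD → SGD → AUD: 1 ÷ 0.901297 ÷ 1.18935 ÷ 0.932874 = 0.999999
Product ≈ 1 (deviation 0.000%, within rounding noise).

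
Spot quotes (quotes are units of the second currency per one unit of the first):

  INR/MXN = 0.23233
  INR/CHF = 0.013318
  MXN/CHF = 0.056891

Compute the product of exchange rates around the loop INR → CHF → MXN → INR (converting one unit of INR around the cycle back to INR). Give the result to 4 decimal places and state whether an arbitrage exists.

Around INR → CHF → MXN → INR: 1 × 0.013318 ÷ 0.056891 ÷ 0.23233 = 1.007605
Product > 1; profitable direction is INR → CHF → MXN → INR.

1.0076 (arbitrage exists)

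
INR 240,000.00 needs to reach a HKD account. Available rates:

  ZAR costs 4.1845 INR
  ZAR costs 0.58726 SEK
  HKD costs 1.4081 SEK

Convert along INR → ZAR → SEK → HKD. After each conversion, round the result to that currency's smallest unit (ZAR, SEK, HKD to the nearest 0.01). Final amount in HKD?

INR 240,000.00 ÷ 4.1845 = ZAR 57,354.52
ZAR 57,354.52 × 0.58726 = SEK 33,682.02
SEK 33,682.02 ÷ 1.4081 = HKD 23,920.19

HKD 23,920.19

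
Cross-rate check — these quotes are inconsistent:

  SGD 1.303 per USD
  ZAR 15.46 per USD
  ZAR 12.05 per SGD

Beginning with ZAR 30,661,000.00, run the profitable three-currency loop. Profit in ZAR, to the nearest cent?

Profitable loop is ZAR → USD → SGD → ZAR:
ZAR 30,661,000.00 ÷ 15.46 = USD 1,983,247.09
USD 1,983,247.09 × 1.303 = SGD 2,584,170.96
SGD 2,584,170.96 × 12.05 = ZAR 31,139,260.04
Profit = ZAR 31,139,260.04 − ZAR 30,661,000.00

Profit: ZAR 478,260.04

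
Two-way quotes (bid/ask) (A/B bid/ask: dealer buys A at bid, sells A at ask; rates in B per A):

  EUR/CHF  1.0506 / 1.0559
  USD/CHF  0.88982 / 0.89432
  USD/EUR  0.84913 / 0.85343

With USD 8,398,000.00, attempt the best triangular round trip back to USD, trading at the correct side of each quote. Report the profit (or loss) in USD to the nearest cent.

Net result: USD -20,884.40 (no profitable arbitrage after spreads)

Best loop USD → EUR → CHF → USD:
USD 8,398,000.00 × 0.84913 (sell USD at bid) = EUR 7,130,993.74
EUR 7,130,993.74 × 1.0506 (sell EUR at bid) = CHF 7,491,822.02
CHF 7,491,822.02 ÷ 0.89432 (buy USD at ask) = USD 8,377,115.60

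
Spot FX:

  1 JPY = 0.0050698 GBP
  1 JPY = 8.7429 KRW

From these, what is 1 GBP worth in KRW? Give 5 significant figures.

1 GBP ÷ 0.0050698 = 197.246 JPY
197.246 JPY × 8.7429 = 1724.51 KRW

GBP/KRW = 1724.5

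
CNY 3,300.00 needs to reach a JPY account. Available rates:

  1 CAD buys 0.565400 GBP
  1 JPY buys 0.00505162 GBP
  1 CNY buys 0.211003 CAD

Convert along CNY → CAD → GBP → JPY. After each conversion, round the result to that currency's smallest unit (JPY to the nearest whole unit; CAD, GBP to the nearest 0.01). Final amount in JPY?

JPY 77,933

CNY 3,300.00 × 0.211003 = CAD 696.31
CAD 696.31 × 0.565400 = GBP 393.69
GBP 393.69 ÷ 0.00505162 = JPY 77,933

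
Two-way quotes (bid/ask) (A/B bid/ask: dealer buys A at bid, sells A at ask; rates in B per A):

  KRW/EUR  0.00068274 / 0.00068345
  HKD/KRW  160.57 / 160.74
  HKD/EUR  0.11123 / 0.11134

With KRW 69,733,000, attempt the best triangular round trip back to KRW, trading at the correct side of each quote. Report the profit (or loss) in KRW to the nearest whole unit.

Net profit: KRW 871,044

Best loop KRW → HKD → EUR → KRW:
KRW 69,733,000 ÷ 160.74 (buy HKD at ask) = HKD 433,824.81
HKD 433,824.81 × 0.11123 (sell HKD at bid) = EUR 48,254.33
EUR 48,254.33 ÷ 0.00068345 (buy KRW at ask) = KRW 70,604,044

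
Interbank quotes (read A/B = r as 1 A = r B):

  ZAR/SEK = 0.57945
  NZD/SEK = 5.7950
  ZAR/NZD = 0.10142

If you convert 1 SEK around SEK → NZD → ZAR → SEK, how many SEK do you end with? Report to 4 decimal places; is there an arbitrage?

Around SEK → NZD → ZAR → SEK: 1 ÷ 5.7950 ÷ 0.10142 × 0.57945 = 0.985914
Product < 1; profitable direction is SEK → ZAR → NZD → SEK.

0.9859 (arbitrage exists)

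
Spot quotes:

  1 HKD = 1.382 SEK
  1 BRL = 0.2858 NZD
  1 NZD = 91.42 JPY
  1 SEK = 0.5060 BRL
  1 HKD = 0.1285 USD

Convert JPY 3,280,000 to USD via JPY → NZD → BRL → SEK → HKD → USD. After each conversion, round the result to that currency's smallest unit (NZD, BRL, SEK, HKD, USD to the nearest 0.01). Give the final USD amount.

JPY 3,280,000 ÷ 91.42 = NZD 35,878.36
NZD 35,878.36 ÷ 0.2858 = BRL 125,536.60
BRL 125,536.60 ÷ 0.5060 = SEK 248,096.05
SEK 248,096.05 ÷ 1.382 = HKD 179,519.57
HKD 179,519.57 × 0.1285 = USD 23,068.26

USD 23,068.26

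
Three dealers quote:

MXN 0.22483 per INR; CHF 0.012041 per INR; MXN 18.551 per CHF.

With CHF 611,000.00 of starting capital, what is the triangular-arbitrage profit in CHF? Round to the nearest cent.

Profit: CHF 3,986.51

Profitable loop is CHF → INR → MXN → CHF:
CHF 611,000.00 ÷ 0.012041 = INR 50,743,293.75
INR 50,743,293.75 × 0.22483 = MXN 11,408,614.73
MXN 11,408,614.73 ÷ 18.551 = CHF 614,986.51
Profit = CHF 614,986.51 − CHF 611,000.00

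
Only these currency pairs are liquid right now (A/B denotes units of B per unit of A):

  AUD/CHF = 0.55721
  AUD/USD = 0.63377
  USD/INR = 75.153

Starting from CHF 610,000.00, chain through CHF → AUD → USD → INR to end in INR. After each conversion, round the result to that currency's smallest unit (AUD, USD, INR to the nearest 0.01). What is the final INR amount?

INR 52,142,149.43

CHF 610,000.00 ÷ 0.55721 = AUD 1,094,739.86
AUD 1,094,739.86 × 0.63377 = USD 693,813.28
USD 693,813.28 × 75.153 = INR 52,142,149.43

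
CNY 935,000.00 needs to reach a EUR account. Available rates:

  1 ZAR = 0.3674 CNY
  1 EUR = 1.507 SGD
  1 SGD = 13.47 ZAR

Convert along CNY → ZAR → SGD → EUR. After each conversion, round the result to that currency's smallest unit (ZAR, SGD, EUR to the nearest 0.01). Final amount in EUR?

CNY 935,000.00 ÷ 0.3674 = ZAR 2,544,910.18
ZAR 2,544,910.18 ÷ 13.47 = SGD 188,931.71
SGD 188,931.71 ÷ 1.507 = EUR 125,369.42

EUR 125,369.42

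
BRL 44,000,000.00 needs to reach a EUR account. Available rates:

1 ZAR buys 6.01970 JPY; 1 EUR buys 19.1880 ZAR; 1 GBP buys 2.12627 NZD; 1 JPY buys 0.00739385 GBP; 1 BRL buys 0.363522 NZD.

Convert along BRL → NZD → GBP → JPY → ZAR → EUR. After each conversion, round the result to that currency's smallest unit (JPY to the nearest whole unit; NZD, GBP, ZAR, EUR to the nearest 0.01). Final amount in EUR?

EUR 8,808,252.79

BRL 44,000,000.00 × 0.363522 = NZD 15,994,968.00
NZD 15,994,968.00 ÷ 2.12627 = GBP 7,522,547.94
GBP 7,522,547.94 ÷ 0.00739385 = JPY 1,017,406,079
JPY 1,017,406,079 ÷ 6.01970 = ZAR 169,012,754.62
ZAR 169,012,754.62 ÷ 19.1880 = EUR 8,808,252.79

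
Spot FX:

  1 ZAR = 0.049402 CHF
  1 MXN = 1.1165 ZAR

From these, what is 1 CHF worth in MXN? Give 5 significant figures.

1 CHF ÷ 0.049402 = 20.2421 ZAR
20.2421 ZAR ÷ 1.1165 = 18.13 MXN

CHF/MXN = 18.130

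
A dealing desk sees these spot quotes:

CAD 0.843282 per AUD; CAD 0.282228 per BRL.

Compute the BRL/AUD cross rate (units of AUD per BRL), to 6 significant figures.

1 BRL × 0.282228 = 0.282228 CAD
0.282228 CAD ÷ 0.843282 = 0.334678 AUD

BRL/AUD = 0.334678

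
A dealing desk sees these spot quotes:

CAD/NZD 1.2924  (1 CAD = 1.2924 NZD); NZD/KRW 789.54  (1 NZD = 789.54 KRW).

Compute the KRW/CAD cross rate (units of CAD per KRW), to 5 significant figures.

1 KRW ÷ 789.54 = 0.00126656 NZD
0.00126656 NZD ÷ 1.2924 = 0.000980006 CAD

KRW/CAD = 0.00098001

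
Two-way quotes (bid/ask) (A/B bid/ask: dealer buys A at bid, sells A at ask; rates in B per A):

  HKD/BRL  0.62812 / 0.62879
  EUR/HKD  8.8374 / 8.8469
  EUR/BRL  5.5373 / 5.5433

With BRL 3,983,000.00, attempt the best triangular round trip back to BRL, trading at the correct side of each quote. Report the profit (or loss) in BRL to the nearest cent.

Net profit: BRL 5,495.06

Best loop BRL → EUR → HKD → BRL:
BRL 3,983,000.00 ÷ 5.5433 (buy EUR at ask) = EUR 718,525.07
EUR 718,525.07 × 8.8374 (sell EUR at bid) = HKD 6,349,893.42
HKD 6,349,893.42 × 0.62812 (sell HKD at bid) = BRL 3,988,495.06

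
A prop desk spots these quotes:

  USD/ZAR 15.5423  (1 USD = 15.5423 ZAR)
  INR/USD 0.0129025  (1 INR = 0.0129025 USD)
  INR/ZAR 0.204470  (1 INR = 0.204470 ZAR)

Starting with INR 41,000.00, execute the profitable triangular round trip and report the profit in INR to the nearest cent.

Profit: INR 804.62

Profitable loop is INR → ZAR → USD → INR:
INR 41,000.00 × 0.204470 = ZAR 8,383.27
ZAR 8,383.27 ÷ 15.5423 = USD 539.38
USD 539.38 ÷ 0.0129025 = INR 41,804.62
Profit = INR 41,804.62 − INR 41,000.00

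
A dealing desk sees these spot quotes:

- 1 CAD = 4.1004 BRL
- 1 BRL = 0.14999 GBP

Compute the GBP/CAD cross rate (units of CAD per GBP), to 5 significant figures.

1 GBP ÷ 0.14999 = 6.66711 BRL
6.66711 BRL ÷ 4.1004 = 1.62597 CAD

GBP/CAD = 1.6260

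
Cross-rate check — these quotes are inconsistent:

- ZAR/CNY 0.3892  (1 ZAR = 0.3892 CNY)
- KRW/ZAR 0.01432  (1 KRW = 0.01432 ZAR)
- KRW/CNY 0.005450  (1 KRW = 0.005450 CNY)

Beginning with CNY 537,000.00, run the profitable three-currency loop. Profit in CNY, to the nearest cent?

Profitable loop is CNY → KRW → ZAR → CNY:
CNY 537,000.00 ÷ 0.005450 = KRW 98,532,110
KRW 98,532,110 × 0.01432 = ZAR 1,410,979.82
ZAR 1,410,979.82 × 0.3892 = CNY 549,153.34
Profit = CNY 549,153.34 − CNY 537,000.00

Profit: CNY 12,153.34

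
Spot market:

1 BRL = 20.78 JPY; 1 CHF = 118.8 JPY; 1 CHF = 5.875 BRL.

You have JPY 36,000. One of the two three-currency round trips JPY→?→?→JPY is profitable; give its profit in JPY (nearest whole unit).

Profit: JPY 995

Profitable loop is JPY → CHF → BRL → JPY:
JPY 36,000 ÷ 118.8 = CHF 303.03
CHF 303.03 × 5.875 = BRL 1,780.30
BRL 1,780.30 × 20.78 = JPY 36,995
Profit = JPY 36,995 − JPY 36,000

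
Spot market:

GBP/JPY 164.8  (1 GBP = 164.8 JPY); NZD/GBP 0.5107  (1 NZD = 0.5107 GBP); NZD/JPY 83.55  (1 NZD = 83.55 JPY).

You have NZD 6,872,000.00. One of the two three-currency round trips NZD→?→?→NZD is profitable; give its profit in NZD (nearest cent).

Profitable loop is NZD → GBP → JPY → NZD:
NZD 6,872,000.00 × 0.5107 = GBP 3,509,530.40
GBP 3,509,530.40 × 164.8 = JPY 578,370,610
JPY 578,370,610 ÷ 83.55 = NZD 6,922,448.95
Profit = NZD 6,922,448.95 − NZD 6,872,000.00

Profit: NZD 50,448.95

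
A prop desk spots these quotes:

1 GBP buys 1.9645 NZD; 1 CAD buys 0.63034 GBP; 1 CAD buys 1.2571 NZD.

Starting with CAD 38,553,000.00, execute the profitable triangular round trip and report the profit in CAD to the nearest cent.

Profitable loop is CAD → NZD → GBP → CAD:
CAD 38,553,000.00 × 1.2571 = NZD 48,464,976.30
NZD 48,464,976.30 ÷ 1.9645 = GBP 24,670,387.53
GBP 24,670,387.53 ÷ 0.63034 = CAD 39,138,223.07
Profit = CAD 39,138,223.07 − CAD 38,553,000.00

Profit: CAD 585,223.07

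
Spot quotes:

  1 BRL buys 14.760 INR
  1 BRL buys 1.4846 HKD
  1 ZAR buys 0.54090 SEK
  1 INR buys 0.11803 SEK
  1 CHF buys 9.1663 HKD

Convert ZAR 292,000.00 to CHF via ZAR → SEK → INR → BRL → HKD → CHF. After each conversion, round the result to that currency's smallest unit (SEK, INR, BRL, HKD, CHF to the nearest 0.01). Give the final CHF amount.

CHF 14,683.73

ZAR 292,000.00 × 0.54090 = SEK 157,942.80
SEK 157,942.80 ÷ 0.11803 = INR 1,338,158.10
INR 1,338,158.10 ÷ 14.760 = BRL 90,661.12
BRL 90,661.12 × 1.4846 = HKD 134,595.50
HKD 134,595.50 ÷ 9.1663 = CHF 14,683.73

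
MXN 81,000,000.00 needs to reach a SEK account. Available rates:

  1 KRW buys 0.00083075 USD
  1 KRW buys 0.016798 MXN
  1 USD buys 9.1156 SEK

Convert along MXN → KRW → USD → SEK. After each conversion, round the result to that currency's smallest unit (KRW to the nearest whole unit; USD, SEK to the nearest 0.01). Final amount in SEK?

SEK 36,515,987.70

MXN 81,000,000.00 ÷ 0.016798 = KRW 4,822,002,619
KRW 4,822,002,619 × 0.00083075 = USD 4,005,878.68
USD 4,005,878.68 × 9.1156 = SEK 36,515,987.70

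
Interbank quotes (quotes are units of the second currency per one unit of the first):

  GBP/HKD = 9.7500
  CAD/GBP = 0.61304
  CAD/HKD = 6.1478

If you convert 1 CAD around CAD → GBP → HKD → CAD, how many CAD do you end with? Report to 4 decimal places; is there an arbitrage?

Around CAD → GBP → HKD → CAD: 1 × 0.61304 × 9.7500 ÷ 6.1478 = 0.972240
Product < 1; profitable direction is CAD → HKD → GBP → CAD.

0.9722 (arbitrage exists)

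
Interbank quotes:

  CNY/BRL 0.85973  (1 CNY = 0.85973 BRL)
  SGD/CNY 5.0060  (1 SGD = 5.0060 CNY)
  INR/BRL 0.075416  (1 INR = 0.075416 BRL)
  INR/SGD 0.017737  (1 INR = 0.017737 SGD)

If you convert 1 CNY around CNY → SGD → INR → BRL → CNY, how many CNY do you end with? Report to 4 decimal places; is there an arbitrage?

Around CNY → SGD → INR → BRL → CNY: 1 ÷ 5.0060 ÷ 0.017737 × 0.075416 ÷ 0.85973 = 0.987940
Product < 1; profitable direction is CNY → BRL → INR → SGD → CNY.

0.9879 (arbitrage exists)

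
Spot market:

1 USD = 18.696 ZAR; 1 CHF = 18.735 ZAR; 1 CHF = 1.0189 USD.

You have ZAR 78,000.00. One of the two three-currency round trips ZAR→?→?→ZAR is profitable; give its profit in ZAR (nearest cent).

Profitable loop is ZAR → CHF → USD → ZAR:
ZAR 78,000.00 ÷ 18.735 = CHF 4,163.33
CHF 4,163.33 × 1.0189 = USD 4,242.02
USD 4,242.02 × 18.696 = ZAR 79,308.76
Profit = ZAR 79,308.76 − ZAR 78,000.00

Profit: ZAR 1,308.76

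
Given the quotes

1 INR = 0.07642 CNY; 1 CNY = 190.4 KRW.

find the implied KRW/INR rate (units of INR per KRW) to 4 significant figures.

KRW/INR = 0.06873

1 KRW ÷ 190.4 = 0.0052521 CNY
0.0052521 CNY ÷ 0.07642 = 0.0687268 INR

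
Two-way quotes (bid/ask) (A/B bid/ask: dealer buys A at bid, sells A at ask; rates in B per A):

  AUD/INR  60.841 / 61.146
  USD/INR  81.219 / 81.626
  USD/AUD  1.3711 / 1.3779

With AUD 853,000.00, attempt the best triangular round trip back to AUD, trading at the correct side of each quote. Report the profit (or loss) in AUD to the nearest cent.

Best loop AUD → INR → USD → AUD:
AUD 853,000.00 × 60.841 (sell AUD at bid) = INR 51,897,373.00
INR 51,897,373.00 ÷ 81.626 (buy USD at ask) = USD 635,794.64
USD 635,794.64 × 1.3711 (sell USD at bid) = AUD 871,738.03

Net profit: AUD 18,738.03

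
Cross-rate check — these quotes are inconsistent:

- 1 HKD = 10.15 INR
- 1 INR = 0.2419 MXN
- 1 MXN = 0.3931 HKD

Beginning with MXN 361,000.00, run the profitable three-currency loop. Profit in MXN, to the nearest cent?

Profit: MXN 13,026.39

Profitable loop is MXN → INR → HKD → MXN:
MXN 361,000.00 ÷ 0.2419 = INR 1,492,352.21
INR 1,492,352.21 ÷ 10.15 = HKD 147,029.77
HKD 147,029.77 ÷ 0.3931 = MXN 374,026.39
Profit = MXN 374,026.39 − MXN 361,000.00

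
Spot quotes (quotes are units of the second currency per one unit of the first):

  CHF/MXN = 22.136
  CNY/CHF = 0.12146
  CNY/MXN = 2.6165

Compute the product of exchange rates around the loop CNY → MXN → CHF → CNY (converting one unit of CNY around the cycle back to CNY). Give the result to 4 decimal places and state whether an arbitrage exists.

Around CNY → MXN → CHF → CNY: 1 × 2.6165 ÷ 22.136 ÷ 0.12146 = 0.973169
Product < 1; profitable direction is CNY → CHF → MXN → CNY.

0.9732 (arbitrage exists)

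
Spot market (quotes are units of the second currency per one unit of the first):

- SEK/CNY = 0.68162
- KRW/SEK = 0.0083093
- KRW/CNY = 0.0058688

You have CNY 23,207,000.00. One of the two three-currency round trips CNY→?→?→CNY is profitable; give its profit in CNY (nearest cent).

Profitable loop is CNY → SEK → KRW → CNY:
CNY 23,207,000.00 ÷ 0.68162 = SEK 34,046,829.61
SEK 34,046,829.61 ÷ 0.0083093 = KRW 4,097,436,560
KRW 4,097,436,560 × 0.0058688 = CNY 24,047,035.69
Profit = CNY 24,047,035.69 − CNY 23,207,000.00

Profit: CNY 840,035.69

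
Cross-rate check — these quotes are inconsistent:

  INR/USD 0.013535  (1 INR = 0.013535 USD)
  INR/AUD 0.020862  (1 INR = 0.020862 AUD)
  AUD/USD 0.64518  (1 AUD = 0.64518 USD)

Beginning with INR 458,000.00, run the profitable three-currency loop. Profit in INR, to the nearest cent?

Profitable loop is INR → USD → AUD → INR:
INR 458,000.00 × 0.013535 = USD 6,199.03
USD 6,199.03 ÷ 0.64518 = AUD 9,608.22
AUD 9,608.22 ÷ 0.020862 = INR 460,560.73
Profit = INR 460,560.73 − INR 458,000.00

Profit: INR 2,560.73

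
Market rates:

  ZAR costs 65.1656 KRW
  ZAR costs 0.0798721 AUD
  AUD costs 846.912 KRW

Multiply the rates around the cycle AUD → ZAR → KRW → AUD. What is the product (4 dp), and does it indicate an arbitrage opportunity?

Around AUD → ZAR → KRW → AUD: 1 ÷ 0.0798721 × 65.1656 ÷ 846.912 = 0.963352
Product < 1; profitable direction is AUD → KRW → ZAR → AUD.

0.9634 (arbitrage exists)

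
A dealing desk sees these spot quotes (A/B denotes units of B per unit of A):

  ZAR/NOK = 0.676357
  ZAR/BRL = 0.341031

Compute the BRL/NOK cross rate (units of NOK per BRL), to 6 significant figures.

BRL/NOK = 1.98327

1 BRL ÷ 0.341031 = 2.93228 ZAR
2.93228 ZAR × 0.676357 = 1.98327 NOK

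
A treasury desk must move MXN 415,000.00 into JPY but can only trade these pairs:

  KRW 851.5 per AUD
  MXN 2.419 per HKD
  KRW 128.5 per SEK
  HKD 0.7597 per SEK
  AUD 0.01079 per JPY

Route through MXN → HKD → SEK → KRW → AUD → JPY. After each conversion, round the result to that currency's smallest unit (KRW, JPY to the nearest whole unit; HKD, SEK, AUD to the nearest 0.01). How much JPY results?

JPY 3,158,400

MXN 415,000.00 ÷ 2.419 = HKD 171,558.50
HKD 171,558.50 ÷ 0.7597 = SEK 225,824.01
SEK 225,824.01 × 128.5 = KRW 29,018,385
KRW 29,018,385 ÷ 851.5 = AUD 34,079.14
AUD 34,079.14 ÷ 0.01079 = JPY 3,158,400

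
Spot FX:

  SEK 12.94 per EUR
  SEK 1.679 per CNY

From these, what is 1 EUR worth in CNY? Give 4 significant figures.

EUR/CNY = 7.707

1 EUR × 12.94 = 12.94 SEK
12.94 SEK ÷ 1.679 = 7.70697 CNY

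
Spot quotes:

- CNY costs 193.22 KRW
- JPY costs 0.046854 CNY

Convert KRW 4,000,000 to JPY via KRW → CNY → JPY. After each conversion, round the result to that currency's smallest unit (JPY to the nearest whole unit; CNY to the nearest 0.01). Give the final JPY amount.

JPY 441,836

KRW 4,000,000 ÷ 193.22 = CNY 20,701.79
CNY 20,701.79 ÷ 0.046854 = JPY 441,836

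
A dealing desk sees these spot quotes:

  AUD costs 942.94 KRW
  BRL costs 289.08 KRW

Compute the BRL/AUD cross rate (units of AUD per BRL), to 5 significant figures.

BRL/AUD = 0.30657

1 BRL × 289.08 = 289.08 KRW
289.08 KRW ÷ 942.94 = 0.306573 AUD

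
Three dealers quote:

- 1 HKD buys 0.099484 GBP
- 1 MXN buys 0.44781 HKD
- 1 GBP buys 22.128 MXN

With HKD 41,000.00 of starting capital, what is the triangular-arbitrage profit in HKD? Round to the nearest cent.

Profitable loop is HKD → MXN → GBP → HKD:
HKD 41,000.00 ÷ 0.44781 = MXN 91,556.69
MXN 91,556.69 ÷ 22.128 = GBP 4,137.59
GBP 4,137.59 ÷ 0.099484 = HKD 41,590.55
Profit = HKD 41,590.55 − HKD 41,000.00

Profit: HKD 590.55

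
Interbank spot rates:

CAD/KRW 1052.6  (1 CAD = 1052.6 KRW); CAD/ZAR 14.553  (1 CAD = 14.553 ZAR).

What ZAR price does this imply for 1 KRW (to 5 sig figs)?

KRW/ZAR = 0.013826

1 KRW ÷ 1052.6 = 0.000950029 CAD
0.000950029 CAD × 14.553 = 0.0138258 ZAR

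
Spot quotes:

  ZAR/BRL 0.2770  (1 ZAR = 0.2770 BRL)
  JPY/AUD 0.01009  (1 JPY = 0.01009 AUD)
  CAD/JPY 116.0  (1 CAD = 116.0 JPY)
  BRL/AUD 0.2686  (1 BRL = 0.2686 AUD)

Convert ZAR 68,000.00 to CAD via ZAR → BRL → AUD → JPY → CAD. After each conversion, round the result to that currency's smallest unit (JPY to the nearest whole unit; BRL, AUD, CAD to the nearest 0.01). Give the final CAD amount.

ZAR 68,000.00 × 0.2770 = BRL 18,836.00
BRL 18,836.00 × 0.2686 = AUD 5,059.35
AUD 5,059.35 ÷ 0.01009 = JPY 501,422
JPY 501,422 ÷ 116.0 = CAD 4,322.60

CAD 4,322.60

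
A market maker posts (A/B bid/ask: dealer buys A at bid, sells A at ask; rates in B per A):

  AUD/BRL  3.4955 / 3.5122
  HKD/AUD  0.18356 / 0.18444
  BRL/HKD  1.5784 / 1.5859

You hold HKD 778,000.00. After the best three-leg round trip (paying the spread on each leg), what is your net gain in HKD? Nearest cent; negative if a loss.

Best loop HKD → AUD → BRL → HKD:
HKD 778,000.00 × 0.18356 (sell HKD at bid) = AUD 142,809.68
AUD 142,809.68 × 3.4955 (sell AUD at bid) = BRL 499,191.24
BRL 499,191.24 × 1.5784 (sell BRL at bid) = HKD 787,923.45

Net profit: HKD 9,923.45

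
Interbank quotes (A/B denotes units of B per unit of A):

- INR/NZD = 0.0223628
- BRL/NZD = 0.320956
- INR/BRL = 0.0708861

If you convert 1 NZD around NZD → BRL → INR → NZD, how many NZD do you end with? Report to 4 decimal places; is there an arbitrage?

0.9829 (arbitrage exists)

Around NZD → BRL → INR → NZD: 1 ÷ 0.320956 ÷ 0.0708861 × 0.0223628 = 0.982923
Product < 1; profitable direction is NZD → INR → BRL → NZD.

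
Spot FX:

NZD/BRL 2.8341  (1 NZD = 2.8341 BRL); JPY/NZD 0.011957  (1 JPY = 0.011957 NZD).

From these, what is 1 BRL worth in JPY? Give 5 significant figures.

BRL/JPY = 29.510

1 BRL ÷ 2.8341 = 0.352846 NZD
0.352846 NZD ÷ 0.011957 = 29.5096 JPY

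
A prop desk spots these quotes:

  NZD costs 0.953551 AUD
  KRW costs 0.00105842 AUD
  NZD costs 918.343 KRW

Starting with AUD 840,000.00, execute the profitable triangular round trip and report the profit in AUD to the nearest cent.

Profit: AUD 16,245.53

Profitable loop is AUD → NZD → KRW → AUD:
AUD 840,000.00 ÷ 0.953551 = NZD 880,917.75
NZD 880,917.75 × 918.343 = KRW 808,984,648
KRW 808,984,648 × 0.00105842 = AUD 856,245.53
Profit = AUD 856,245.53 − AUD 840,000.00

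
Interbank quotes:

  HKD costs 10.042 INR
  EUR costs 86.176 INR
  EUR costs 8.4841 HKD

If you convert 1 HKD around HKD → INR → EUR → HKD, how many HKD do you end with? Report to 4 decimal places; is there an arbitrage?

0.9886 (arbitrage exists)

Around HKD → INR → EUR → HKD: 1 × 10.042 ÷ 86.176 × 8.4841 = 0.988643
Product < 1; profitable direction is HKD → EUR → INR → HKD.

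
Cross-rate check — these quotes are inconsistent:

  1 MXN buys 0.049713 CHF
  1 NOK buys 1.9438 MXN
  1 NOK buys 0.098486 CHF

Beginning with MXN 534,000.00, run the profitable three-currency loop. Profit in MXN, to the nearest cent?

Profit: MXN 10,244.70

Profitable loop is MXN → NOK → CHF → MXN:
MXN 534,000.00 ÷ 1.9438 = NOK 274,719.62
NOK 274,719.62 × 0.098486 = CHF 27,056.04
CHF 27,056.04 ÷ 0.049713 = MXN 544,244.70
Profit = MXN 544,244.70 − MXN 534,000.00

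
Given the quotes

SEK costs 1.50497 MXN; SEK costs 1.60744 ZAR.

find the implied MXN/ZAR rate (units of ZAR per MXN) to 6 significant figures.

MXN/ZAR = 1.06809

1 MXN ÷ 1.50497 = 0.664465 SEK
0.664465 SEK × 1.60744 = 1.06809 ZAR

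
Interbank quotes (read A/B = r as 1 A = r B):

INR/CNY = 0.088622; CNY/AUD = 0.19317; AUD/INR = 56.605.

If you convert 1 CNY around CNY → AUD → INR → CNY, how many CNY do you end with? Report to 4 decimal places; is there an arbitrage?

0.9690 (arbitrage exists)

Around CNY → AUD → INR → CNY: 1 × 0.19317 × 56.605 × 0.088622 = 0.969027
Product < 1; profitable direction is CNY → INR → AUD → CNY.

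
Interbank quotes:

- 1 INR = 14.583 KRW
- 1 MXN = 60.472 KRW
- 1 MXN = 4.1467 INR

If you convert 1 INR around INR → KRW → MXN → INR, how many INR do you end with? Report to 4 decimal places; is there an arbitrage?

1.0000 (no arbitrage)

Around INR → KRW → MXN → INR: 1 × 14.583 ÷ 60.472 × 4.1467 = 0.999989
Product ≈ 1 (deviation 0.001%, within rounding noise).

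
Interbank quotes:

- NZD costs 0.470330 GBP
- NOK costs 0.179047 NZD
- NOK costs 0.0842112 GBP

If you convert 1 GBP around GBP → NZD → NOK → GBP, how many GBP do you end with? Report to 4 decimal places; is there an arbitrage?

1.0000 (no arbitrage)

Around GBP → NZD → NOK → GBP: 1 ÷ 0.470330 ÷ 0.179047 × 0.0842112 = 1.000000
Product ≈ 1 (deviation 0.000%, within rounding noise).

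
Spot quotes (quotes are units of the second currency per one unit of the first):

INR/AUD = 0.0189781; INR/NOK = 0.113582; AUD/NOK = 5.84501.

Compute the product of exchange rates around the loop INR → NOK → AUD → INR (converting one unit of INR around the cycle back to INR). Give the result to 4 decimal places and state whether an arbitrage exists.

Around INR → NOK → AUD → INR: 1 × 0.113582 ÷ 5.84501 ÷ 0.0189781 = 1.023933
Product > 1; profitable direction is INR → NOK → AUD → INR.

1.0239 (arbitrage exists)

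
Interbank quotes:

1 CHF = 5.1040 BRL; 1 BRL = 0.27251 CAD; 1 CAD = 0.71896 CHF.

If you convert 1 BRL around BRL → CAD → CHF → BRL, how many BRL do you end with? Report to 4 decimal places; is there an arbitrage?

Around BRL → CAD → CHF → BRL: 1 × 0.27251 × 0.71896 × 5.1040 = 0.999995
Product ≈ 1 (deviation 0.000%, within rounding noise).

1.0000 (no arbitrage)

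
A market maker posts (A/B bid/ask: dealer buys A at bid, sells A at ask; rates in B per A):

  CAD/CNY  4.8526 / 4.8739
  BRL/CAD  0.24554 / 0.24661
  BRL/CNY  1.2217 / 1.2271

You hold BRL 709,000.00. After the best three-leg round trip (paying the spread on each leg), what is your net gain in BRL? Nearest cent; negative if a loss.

Best loop BRL → CNY → CAD → BRL:
BRL 709,000.00 × 1.2217 (sell BRL at bid) = CNY 866,185.30
CNY 866,185.30 ÷ 4.8739 (buy CAD at ask) = CAD 177,719.14
CAD 177,719.14 ÷ 0.24661 (buy BRL at ask) = BRL 720,648.54

Net profit: BRL 11,648.54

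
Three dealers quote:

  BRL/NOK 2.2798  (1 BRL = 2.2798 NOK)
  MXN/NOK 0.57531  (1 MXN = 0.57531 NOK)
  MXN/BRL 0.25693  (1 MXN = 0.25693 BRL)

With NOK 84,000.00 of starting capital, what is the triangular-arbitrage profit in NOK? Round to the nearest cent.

Profitable loop is NOK → MXN → BRL → NOK:
NOK 84,000.00 ÷ 0.57531 = MXN 146,008.24
MXN 146,008.24 × 0.25693 = BRL 37,513.90
BRL 37,513.90 × 2.2798 = NOK 85,524.18
Profit = NOK 85,524.18 − NOK 84,000.00

Profit: NOK 1,524.18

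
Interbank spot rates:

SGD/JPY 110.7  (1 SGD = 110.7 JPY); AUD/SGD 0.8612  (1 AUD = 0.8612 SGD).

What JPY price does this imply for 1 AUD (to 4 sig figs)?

1 AUD × 0.8612 = 0.8612 SGD
0.8612 SGD × 110.7 = 95.3348 JPY

AUD/JPY = 95.33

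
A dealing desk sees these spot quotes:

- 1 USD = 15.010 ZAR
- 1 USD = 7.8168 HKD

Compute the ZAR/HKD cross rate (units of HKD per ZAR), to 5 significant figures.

1 ZAR ÷ 15.010 = 0.0666223 USD
0.0666223 USD × 7.8168 = 0.520773 HKD

ZAR/HKD = 0.52077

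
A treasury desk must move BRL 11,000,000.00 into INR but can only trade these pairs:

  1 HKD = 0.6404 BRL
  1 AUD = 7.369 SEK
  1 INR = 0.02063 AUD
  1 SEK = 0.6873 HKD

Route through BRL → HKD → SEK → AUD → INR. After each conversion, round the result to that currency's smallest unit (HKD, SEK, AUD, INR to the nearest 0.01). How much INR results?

INR 164,394,480.85

BRL 11,000,000.00 ÷ 0.6404 = HKD 17,176,764.52
HKD 17,176,764.52 ÷ 0.6873 = SEK 24,991,655.06
SEK 24,991,655.06 ÷ 7.369 = AUD 3,391,458.14
AUD 3,391,458.14 ÷ 0.02063 = INR 164,394,480.85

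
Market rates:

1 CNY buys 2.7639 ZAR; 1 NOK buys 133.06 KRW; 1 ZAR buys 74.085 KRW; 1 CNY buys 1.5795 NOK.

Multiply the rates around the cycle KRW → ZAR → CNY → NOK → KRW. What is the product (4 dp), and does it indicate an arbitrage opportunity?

Around KRW → ZAR → CNY → NOK → KRW: 1 ÷ 74.085 ÷ 2.7639 × 1.5795 × 133.06 = 1.026395
Product > 1; profitable direction is KRW → ZAR → CNY → NOK → KRW.

1.0264 (arbitrage exists)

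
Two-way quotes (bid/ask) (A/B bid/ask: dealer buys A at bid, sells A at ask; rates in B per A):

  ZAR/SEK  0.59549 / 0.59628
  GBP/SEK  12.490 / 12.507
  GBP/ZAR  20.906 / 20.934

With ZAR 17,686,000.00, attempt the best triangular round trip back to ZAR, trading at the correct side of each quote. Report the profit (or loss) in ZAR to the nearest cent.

Net profit: ZAR 10,590.30

Best loop ZAR → GBP → SEK → ZAR:
ZAR 17,686,000.00 ÷ 20.934 (buy GBP at ask) = GBP 844,845.71
GBP 844,845.71 × 12.490 (sell GBP at bid) = SEK 10,552,122.86
SEK 10,552,122.86 ÷ 0.59628 (buy ZAR at ask) = ZAR 17,696,590.30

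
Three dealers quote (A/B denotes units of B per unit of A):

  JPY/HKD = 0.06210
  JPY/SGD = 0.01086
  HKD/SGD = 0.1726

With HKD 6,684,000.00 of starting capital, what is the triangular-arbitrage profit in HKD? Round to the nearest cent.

Profitable loop is HKD → JPY → SGD → HKD:
HKD 6,684,000.00 ÷ 0.06210 = JPY 107,632,850
JPY 107,632,850 × 0.01086 = SGD 1,168,892.75
SGD 1,168,892.75 ÷ 0.1726 = HKD 6,772,263.93
Profit = HKD 6,772,263.93 − HKD 6,684,000.00

Profit: HKD 88,263.93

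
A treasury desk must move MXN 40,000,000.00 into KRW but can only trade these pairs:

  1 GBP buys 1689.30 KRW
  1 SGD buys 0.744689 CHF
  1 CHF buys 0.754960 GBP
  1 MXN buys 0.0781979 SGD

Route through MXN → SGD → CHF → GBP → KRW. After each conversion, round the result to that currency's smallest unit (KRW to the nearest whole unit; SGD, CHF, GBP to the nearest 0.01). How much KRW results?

KRW 2,970,713,329

MXN 40,000,000.00 × 0.0781979 = SGD 3,127,916.00
SGD 3,127,916.00 × 0.744689 = CHF 2,329,324.64
CHF 2,329,324.64 × 0.754960 = GBP 1,758,546.93
GBP 1,758,546.93 × 1689.30 = KRW 2,970,713,329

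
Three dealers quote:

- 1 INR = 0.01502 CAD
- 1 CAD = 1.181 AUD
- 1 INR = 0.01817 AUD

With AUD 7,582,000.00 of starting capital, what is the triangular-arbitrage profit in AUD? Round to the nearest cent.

Profit: AUD 184,384.31

Profitable loop is AUD → CAD → INR → AUD:
AUD 7,582,000.00 ÷ 1.181 = CAD 6,419,983.07
CAD 6,419,983.07 ÷ 0.01502 = INR 427,428,965.73
INR 427,428,965.73 × 0.01817 = AUD 7,766,384.31
Profit = AUD 7,766,384.31 − AUD 7,582,000.00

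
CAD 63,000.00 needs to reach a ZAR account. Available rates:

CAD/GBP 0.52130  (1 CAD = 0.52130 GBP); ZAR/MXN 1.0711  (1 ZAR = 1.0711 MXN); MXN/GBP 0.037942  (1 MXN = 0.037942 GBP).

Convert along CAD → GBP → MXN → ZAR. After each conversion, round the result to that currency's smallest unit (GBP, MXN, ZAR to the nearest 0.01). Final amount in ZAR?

ZAR 808,124.06

CAD 63,000.00 × 0.52130 = GBP 32,841.90
GBP 32,841.90 ÷ 0.037942 = MXN 865,581.68
MXN 865,581.68 ÷ 1.0711 = ZAR 808,124.06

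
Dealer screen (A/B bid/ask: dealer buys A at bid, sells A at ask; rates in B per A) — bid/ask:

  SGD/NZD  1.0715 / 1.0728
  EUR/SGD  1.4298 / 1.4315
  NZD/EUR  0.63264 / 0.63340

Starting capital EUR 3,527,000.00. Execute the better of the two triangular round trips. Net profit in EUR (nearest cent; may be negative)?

Best loop EUR → NZD → SGD → EUR:
EUR 3,527,000.00 ÷ 0.63340 (buy NZD at ask) = NZD 5,568,361.23
NZD 5,568,361.23 ÷ 1.0728 (buy SGD at ask) = SGD 5,190,493.31
SGD 5,190,493.31 ÷ 1.4315 (buy EUR at ask) = EUR 3,625,912.20

Net profit: EUR 98,912.20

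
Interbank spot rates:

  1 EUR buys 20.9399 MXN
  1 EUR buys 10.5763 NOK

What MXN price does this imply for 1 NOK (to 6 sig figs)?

1 NOK ÷ 10.5763 = 0.094551 EUR
0.094551 EUR × 20.9399 = 1.97989 MXN

NOK/MXN = 1.97989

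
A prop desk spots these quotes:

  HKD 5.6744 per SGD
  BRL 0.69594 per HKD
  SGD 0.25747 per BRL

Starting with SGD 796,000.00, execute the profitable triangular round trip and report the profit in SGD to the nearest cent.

Profitable loop is SGD → HKD → BRL → SGD:
SGD 796,000.00 × 5.6744 = HKD 4,516,822.40
HKD 4,516,822.40 × 0.69594 = BRL 3,143,437.38
BRL 3,143,437.38 × 0.25747 = SGD 809,340.82
Profit = SGD 809,340.82 − SGD 796,000.00

Profit: SGD 13,340.82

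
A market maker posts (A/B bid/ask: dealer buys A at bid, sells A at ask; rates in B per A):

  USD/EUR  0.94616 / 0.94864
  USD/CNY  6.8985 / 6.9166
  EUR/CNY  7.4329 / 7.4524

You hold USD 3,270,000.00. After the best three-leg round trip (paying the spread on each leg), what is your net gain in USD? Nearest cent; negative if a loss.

Best loop USD → EUR → CNY → USD:
USD 3,270,000.00 × 0.94616 (sell USD at bid) = EUR 3,093,943.20
EUR 3,093,943.20 × 7.4329 (sell EUR at bid) = CNY 22,996,970.41
CNY 22,996,970.41 ÷ 6.9166 (buy USD at ask) = USD 3,324,895.24

Net profit: USD 54,895.24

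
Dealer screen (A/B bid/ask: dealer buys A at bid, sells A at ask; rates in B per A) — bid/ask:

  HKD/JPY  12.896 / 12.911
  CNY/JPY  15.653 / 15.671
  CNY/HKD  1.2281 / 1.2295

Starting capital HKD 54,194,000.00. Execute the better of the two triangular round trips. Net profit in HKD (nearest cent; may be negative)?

Net profit: HKD 576,064.48

Best loop HKD → JPY → CNY → HKD:
HKD 54,194,000.00 × 12.896 (sell HKD at bid) = JPY 698,885,824
JPY 698,885,824 ÷ 15.671 (buy CNY at ask) = CNY 44,597,398.00
CNY 44,597,398.00 × 1.2281 (sell CNY at bid) = HKD 54,770,064.48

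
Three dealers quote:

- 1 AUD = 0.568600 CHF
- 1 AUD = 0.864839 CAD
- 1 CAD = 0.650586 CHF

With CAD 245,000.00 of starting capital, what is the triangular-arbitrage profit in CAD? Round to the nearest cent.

Profit: CAD 2,589.92

Profitable loop is CAD → AUD → CHF → CAD:
CAD 245,000.00 ÷ 0.864839 = AUD 283,289.72
AUD 283,289.72 × 0.568600 = CHF 161,078.54
CHF 161,078.54 ÷ 0.650586 = CAD 247,589.92
Profit = CAD 247,589.92 − CAD 245,000.00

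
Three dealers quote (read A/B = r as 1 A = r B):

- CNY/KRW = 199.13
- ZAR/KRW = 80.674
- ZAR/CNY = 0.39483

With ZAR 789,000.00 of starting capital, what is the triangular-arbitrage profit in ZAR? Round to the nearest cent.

Profitable loop is ZAR → KRW → CNY → ZAR:
ZAR 789,000.00 × 80.674 = KRW 63,651,786
KRW 63,651,786 ÷ 199.13 = CNY 319,649.40
CNY 319,649.40 ÷ 0.39483 = ZAR 809,587.43
Profit = ZAR 809,587.43 − ZAR 789,000.00

Profit: ZAR 20,587.43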